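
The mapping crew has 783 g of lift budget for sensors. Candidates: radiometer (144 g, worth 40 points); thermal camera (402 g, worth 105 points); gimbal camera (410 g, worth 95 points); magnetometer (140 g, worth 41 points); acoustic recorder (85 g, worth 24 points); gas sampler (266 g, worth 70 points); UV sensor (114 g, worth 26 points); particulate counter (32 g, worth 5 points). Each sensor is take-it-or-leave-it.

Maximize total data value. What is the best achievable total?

Density check — magnetometer 0.29, acoustic recorder 0.28, radiometer 0.28, gas sampler 0.26 are the best per g.
Filling by ratio: radiometer + magnetometer + acoustic recorder + gas sampler + UV sensor + particulate counter for 206, with 2 g left unused.
Replace gas sampler and UV sensor and particulate counter with thermal camera: the trade gains 4 net, giving 210 at 771 g.
The closest alternative, radiometer + magnetometer + acoustic recorder + gas sampler + UV sensor + particulate counter, reaches only 206.

210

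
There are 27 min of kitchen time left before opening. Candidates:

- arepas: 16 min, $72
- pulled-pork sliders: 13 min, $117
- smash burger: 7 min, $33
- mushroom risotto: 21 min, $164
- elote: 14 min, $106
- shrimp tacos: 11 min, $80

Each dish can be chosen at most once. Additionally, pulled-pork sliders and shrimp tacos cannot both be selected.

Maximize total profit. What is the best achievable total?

Pulled-pork sliders + elote uses 27 of the 27 min and totals 223.
Nothing else feasible within 27 min beats 223.

223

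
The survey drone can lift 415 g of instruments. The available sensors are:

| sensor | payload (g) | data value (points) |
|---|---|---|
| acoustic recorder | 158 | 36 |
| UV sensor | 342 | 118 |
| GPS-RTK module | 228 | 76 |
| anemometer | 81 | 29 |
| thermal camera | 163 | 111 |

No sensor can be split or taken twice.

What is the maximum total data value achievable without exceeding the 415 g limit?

187

Filling by ratio: acoustic recorder + anemometer + thermal camera for 176, with 13 g left unused.
Replace acoustic recorder and anemometer with GPS-RTK module: the trade gains 11 net, giving 187 at 391 g.
That's the maximum — no swap from here does better than 187.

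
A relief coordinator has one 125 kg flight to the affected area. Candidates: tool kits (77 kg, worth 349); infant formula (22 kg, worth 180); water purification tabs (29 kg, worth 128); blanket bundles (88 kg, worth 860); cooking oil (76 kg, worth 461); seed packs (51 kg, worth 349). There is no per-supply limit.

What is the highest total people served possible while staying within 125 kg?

The ratio ordering already packs tightly: infant formula + blanket bundles, 110 kg, 1040.
The spare 15 kg is too small for any remaining supply, and no exchange beats 1040.

1040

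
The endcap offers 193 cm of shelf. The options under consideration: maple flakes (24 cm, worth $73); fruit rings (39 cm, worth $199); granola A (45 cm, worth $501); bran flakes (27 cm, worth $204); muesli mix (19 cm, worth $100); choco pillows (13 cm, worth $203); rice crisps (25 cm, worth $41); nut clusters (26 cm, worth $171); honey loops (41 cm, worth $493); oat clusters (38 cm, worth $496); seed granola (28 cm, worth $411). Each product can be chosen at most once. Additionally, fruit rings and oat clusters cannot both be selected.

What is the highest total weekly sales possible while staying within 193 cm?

Best packing: granola A + bran flakes + choco pillows + honey loops + oat clusters + seed granola — 192 cm, 2308 total.
Next best is granola A + choco pillows + nut clusters + honey loops + oat clusters + seed granola at 2275 (191 cm) — short by 33.

2308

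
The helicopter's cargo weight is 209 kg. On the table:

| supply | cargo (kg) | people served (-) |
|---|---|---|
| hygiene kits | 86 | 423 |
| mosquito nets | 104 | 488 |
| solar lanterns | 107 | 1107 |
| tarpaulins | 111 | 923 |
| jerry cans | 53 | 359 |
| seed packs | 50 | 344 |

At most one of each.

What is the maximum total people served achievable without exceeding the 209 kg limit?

The ratio heuristic lands on solar lanterns + seed packs (1451) but leaves 52 kg idle.
The 50 kg tied up in seed packs is better spent on hygiene kits — total rises to 1530 (193 kg).
Next best is solar lanterns + jerry cans at 1466 (160 kg) — short by 64.

1530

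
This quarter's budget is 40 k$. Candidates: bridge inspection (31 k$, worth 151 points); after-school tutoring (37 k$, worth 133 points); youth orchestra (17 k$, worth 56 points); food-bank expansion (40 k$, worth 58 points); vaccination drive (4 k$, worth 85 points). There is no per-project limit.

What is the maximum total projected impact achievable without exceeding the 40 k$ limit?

850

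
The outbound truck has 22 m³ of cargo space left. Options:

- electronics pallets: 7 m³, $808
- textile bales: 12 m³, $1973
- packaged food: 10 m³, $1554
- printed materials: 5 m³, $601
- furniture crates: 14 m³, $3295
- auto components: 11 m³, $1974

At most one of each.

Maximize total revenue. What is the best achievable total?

4103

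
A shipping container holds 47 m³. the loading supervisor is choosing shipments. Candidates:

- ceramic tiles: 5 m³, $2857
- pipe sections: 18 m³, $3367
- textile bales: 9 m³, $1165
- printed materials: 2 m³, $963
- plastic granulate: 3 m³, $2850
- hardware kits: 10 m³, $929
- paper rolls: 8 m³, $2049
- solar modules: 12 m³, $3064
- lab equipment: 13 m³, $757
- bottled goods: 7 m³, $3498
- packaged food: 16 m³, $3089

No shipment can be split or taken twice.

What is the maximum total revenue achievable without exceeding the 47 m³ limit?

By revenue per m³: plastic granulate 950.00, ceramic tiles 571.40, bottled goods 499.71, printed materials 481.50 lead.
Filling by ratio: ceramic tiles + textile bales + printed materials + plastic granulate + paper rolls + solar modules + bottled goods for 16446, with 1 m³ left unused.
The 17 m³ tied up in textile bales and paper rolls is better spent on pipe sections — total rises to 16599 (47 m³).
An exhaustive check of the 2048 subsets confirms 16599.

16599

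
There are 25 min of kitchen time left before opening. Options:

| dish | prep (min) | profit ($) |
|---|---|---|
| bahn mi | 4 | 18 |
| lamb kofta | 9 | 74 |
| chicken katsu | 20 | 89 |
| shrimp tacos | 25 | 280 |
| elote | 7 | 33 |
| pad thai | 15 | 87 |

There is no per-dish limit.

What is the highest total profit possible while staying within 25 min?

Best packing: shrimp tacos — 25 min, 280 total.

280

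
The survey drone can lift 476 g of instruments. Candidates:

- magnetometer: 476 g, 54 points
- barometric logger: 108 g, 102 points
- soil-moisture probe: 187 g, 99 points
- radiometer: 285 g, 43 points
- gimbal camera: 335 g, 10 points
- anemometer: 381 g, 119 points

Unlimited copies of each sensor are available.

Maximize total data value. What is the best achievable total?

408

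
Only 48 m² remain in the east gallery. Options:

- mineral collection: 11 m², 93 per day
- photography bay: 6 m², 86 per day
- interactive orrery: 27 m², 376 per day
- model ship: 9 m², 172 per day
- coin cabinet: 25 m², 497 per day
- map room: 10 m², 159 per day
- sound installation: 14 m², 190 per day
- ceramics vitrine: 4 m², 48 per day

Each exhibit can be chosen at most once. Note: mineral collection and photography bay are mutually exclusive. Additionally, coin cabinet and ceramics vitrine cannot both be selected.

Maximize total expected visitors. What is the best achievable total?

Ranking by ratio (expected visitors/m²): coin cabinet 19.88, model ship 19.11, map room 15.90, photography bay 14.33.
Model ship + coin cabinet + sound installation uses 48 of the 48 m² and totals 859.
The closest alternative, model ship + coin cabinet + map room, reaches only 828.

859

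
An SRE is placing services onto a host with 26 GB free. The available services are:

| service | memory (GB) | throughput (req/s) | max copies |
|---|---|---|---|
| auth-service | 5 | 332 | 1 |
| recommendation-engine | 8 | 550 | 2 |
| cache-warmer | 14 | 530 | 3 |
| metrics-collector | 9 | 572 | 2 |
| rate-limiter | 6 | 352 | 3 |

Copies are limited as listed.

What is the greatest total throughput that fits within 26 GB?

1694

Taking the top-ratio services first gives auth-service + 2×recommendation-engine for 1432 (21 GB).
The 13 GB tied up in auth-service and recommendation-engine is better spent on 2×metrics-collector — total rises to 1694 (26 GB).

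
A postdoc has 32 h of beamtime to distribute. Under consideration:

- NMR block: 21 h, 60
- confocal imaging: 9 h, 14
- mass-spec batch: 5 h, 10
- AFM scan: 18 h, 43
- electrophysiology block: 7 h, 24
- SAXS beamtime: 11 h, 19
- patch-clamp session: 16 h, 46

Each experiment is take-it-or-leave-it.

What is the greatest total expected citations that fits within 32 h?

84

A density-first pass picks mass-spec batch + electrophysiology block + patch-clamp session — 80 at 28 h.
The 21 h tied up in mass-spec batch and patch-clamp session is better spent on NMR block — total rises to 84 (28 h).
The spare 4 h is too small for any remaining experiment, and no exchange beats 84.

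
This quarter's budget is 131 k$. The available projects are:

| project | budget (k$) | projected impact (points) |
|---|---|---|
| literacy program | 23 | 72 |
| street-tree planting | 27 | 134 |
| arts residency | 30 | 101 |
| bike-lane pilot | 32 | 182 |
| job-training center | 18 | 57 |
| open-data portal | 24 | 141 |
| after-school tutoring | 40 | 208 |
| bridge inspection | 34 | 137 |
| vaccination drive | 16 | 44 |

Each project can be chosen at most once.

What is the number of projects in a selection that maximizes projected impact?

The maximum projected impact within 131 k$ is 668.
For example bike-lane pilot + open-data portal + after-school tutoring + bridge inspection achieves it, using 130 k$.
All optima have 4 projects.

4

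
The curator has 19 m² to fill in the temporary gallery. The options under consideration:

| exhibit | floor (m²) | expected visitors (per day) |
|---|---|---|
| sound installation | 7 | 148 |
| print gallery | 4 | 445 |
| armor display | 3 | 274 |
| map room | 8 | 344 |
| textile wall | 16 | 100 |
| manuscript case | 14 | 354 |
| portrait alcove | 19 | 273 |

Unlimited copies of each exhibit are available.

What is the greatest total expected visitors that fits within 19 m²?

Ranking by ratio (expected visitors/m²): print gallery 111.25, armor display 91.33, map room 43.00, manuscript case 25.29.
Best packing: 4×print gallery + armor display — 19 m², 2054 total.
Every other selection either busts 19 m² or fails to beat 2054.

2054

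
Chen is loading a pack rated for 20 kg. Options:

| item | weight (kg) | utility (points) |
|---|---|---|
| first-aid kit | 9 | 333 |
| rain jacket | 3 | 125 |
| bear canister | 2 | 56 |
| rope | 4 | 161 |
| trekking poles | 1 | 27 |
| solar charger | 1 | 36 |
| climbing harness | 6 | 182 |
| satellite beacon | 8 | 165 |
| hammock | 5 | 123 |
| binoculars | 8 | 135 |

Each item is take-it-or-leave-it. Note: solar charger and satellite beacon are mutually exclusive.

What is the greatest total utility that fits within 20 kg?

First-aid kit + rain jacket + bear canister + rope + trekking poles + solar charger uses 20 of the 20 kg and totals 738.
An exhaustive check of the 1024 subsets confirms 738.

738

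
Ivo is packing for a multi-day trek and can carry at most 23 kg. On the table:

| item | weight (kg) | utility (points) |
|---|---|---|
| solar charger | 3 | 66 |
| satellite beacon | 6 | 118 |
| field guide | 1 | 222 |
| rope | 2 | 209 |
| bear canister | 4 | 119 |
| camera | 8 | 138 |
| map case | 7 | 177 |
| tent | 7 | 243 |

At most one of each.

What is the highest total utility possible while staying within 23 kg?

The ratio heuristic lands on field guide + rope + bear canister + map case + tent (970) but leaves 2 kg idle.
The 7 kg tied up in map case is better spent on solar charger + satellite beacon — total rises to 977 (23 kg).
Next best is field guide + rope + bear canister + map case + tent at 970 (21 kg) — short by 7.

977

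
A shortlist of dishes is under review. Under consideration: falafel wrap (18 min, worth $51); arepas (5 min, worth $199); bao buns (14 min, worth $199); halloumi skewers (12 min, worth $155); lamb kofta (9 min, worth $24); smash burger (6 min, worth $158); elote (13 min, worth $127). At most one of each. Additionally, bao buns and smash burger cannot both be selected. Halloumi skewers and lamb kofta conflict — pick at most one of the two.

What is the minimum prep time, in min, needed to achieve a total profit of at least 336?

11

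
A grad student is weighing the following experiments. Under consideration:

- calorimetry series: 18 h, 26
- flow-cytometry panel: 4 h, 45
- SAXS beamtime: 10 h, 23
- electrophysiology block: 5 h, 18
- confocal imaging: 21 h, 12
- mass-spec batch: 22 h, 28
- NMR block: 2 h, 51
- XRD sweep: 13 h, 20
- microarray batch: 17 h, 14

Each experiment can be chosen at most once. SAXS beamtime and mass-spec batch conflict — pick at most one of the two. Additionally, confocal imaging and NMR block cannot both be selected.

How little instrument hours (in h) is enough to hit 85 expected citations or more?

Minimise h subject to total expected citations ≥ 85.
flow-cytometry panel + NMR block: 96 expected citations at 6 h.
Any bundle with less than 6 h falls short of 85.

6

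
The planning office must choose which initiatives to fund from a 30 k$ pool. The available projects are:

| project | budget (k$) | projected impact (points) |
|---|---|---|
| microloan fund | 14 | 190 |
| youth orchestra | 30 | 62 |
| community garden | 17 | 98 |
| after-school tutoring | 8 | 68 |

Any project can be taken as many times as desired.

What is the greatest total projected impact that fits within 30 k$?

380

Density check — microloan fund 13.57, after-school tutoring 8.50, community garden 5.76 are the best per k$.
Taking 2×microloan fund: 28 k$ used, 380 in projected impact.
That's the maximum — no swap from here does better than 380.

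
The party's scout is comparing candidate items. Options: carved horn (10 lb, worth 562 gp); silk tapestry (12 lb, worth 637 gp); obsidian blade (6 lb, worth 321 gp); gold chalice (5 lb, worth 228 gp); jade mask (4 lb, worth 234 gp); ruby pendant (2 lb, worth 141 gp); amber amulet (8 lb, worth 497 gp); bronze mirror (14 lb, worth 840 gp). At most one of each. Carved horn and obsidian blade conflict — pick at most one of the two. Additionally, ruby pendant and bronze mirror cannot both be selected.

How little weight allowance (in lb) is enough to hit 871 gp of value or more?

14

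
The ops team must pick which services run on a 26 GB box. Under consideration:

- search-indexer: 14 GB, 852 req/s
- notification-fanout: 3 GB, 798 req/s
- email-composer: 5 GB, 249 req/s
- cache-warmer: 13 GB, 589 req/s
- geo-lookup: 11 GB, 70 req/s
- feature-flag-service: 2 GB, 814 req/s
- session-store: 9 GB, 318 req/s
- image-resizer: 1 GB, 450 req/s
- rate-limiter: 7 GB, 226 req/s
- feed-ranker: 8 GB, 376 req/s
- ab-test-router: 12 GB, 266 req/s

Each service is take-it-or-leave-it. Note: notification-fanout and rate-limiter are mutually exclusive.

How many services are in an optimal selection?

Optimal total is 3163.
For example search-indexer + notification-fanout + email-composer + feature-flag-service + image-resizer achieves it, using 25 GB.
Every optimal selection uses 5 services.

5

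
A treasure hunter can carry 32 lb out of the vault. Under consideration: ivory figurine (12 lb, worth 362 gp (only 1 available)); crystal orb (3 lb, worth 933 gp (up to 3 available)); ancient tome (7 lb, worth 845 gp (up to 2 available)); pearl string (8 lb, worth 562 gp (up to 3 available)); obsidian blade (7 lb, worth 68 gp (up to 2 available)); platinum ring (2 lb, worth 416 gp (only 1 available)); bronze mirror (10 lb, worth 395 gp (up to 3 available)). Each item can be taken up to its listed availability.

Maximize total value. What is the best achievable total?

5051

A density-first pass picks 3×crystal orb + 2×ancient tome + obsidian blade + platinum ring — 4973 at 32 lb.
Dropping obsidian blade and platinum ring frees 9 lb; slotting in pearl string (8 lb) lifts the total to 5051 at 31 lb.
No other feasible combination exceeds 5051.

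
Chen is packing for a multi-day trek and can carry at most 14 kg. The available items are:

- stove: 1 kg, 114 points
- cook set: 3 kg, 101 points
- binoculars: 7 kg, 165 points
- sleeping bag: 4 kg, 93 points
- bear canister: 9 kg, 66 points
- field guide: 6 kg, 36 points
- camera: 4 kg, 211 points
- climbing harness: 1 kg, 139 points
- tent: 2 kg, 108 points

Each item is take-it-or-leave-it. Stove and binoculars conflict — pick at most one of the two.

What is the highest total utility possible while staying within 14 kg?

673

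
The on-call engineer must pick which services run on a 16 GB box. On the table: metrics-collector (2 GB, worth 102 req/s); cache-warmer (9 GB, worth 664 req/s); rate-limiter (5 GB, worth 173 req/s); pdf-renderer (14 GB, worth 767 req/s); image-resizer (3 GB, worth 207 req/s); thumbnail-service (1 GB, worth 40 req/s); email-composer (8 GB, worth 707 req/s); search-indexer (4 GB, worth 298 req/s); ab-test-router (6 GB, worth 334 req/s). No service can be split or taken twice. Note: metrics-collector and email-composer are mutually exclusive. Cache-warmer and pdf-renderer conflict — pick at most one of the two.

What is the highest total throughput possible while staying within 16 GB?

1252

Image-resizer + thumbnail-service + email-composer + search-indexer uses 16 of the 16 GB and totals 1252.
Nothing else feasible within 16 GB beats 1252.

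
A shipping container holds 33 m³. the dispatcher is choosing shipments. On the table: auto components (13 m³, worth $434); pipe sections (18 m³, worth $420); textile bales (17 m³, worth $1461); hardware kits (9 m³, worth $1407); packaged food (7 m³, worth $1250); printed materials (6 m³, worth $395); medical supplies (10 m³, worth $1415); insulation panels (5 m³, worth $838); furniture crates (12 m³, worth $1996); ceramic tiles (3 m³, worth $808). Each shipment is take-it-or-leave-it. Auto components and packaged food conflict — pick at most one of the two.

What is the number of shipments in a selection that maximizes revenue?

4

Optimal total is 5491.
hardware kits + packaged food + insulation panels + furniture crates hits 5491 at 33 m³.
Every optimal selection uses 4 shipments.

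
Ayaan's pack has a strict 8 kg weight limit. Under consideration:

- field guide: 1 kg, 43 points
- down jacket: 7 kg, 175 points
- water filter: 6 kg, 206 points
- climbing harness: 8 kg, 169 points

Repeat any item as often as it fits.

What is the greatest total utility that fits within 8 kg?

344

Taking 8×field guide: 8 kg used, 344 in utility.
Nothing else within 8 kg beats 344.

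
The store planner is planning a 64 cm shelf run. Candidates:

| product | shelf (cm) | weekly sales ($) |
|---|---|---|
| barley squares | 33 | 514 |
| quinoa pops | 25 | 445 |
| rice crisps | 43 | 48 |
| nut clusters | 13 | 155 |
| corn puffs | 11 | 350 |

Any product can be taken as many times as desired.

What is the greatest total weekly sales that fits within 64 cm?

1750

Ranking by ratio (weekly sales/cm): corn puffs 31.82, quinoa pops 17.80, barley squares 15.58, nut clusters 11.92.
Best packing: 5×corn puffs — 55 cm, 1750 total.
That's the maximum — no swap from here does better than 1750.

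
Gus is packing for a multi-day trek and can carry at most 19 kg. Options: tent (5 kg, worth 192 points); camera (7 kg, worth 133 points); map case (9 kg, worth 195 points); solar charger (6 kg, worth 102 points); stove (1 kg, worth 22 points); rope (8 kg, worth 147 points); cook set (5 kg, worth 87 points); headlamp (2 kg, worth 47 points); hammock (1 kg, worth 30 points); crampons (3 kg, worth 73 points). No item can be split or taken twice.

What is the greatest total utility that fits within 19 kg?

512

Greedy by ratio would take tent + camera + stove + headlamp + hammock + crampons: 19 kg used, total 497.
Replace camera and headlamp with map case: the trade gains 15 net, giving 512 at 19 kg.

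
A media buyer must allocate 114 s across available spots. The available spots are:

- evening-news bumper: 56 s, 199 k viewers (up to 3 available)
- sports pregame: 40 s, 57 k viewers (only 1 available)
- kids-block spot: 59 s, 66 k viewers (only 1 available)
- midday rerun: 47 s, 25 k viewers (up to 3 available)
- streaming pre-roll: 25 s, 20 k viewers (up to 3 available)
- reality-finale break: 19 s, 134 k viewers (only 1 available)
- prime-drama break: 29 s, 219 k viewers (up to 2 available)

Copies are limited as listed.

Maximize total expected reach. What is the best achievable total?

637

Ranking by ratio (expected reach/s): prime-drama break 7.55, reality-finale break 7.05, evening-news bumper 3.55.
Greedy by ratio would take streaming pre-roll + reality-finale break + 2×prime-drama break: 102 s used, total 592.
Replace streaming pre-roll and reality-finale break with evening-news bumper: the trade gains 45 net, giving 637 at 114 s.
Nothing else within 114 s beats 637.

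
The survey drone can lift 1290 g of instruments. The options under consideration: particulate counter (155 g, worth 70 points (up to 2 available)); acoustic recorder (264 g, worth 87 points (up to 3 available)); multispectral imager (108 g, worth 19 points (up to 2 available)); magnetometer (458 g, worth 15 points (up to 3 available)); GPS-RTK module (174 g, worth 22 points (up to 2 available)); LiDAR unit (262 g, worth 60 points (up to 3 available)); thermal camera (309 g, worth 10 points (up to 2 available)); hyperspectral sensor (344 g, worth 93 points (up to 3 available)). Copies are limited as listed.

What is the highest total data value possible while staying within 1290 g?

426

Taking the top-ratio sensors first gives 2×particulate counter + 3×acoustic recorder + multispectral imager for 420 (1210 g).
Dropping acoustic recorder frees 264 g; slotting in hyperspectral sensor (344 g) lifts the total to 426 at 1290 g.
Every other selection either busts 1290 g or exceeds an availability limit or fails to beat 426.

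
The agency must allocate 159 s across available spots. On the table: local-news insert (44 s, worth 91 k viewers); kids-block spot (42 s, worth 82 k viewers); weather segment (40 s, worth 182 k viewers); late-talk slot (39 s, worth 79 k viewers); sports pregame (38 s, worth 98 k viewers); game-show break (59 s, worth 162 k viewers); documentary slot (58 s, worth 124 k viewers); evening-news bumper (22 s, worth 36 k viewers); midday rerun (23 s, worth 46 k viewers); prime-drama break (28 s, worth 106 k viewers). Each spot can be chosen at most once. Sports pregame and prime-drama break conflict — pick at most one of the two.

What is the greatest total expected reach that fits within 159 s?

Density check — weather segment 4.55, prime-drama break 3.79, game-show break 2.75 are the best per s.
Weather segment + game-show break + midday rerun + prime-drama break uses 150 of the 159 s and totals 496.
That's the maximum — no feasible swap from here does better than 496.

496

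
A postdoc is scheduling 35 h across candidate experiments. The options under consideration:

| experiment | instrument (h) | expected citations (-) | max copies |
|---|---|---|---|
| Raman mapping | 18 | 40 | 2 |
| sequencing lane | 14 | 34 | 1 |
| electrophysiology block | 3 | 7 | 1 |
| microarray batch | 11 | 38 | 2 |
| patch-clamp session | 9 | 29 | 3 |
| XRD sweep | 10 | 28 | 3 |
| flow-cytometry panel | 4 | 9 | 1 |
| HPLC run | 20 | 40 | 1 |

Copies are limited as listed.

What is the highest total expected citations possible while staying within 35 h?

114

By expected citations per h: microarray batch 3.45, patch-clamp session 3.22, XRD sweep 2.80, sequencing lane 2.43 lead.
A density-first pass picks electrophysiology block + 2×microarray batch + patch-clamp session — 112 at 34 h.
The 3 h tied up in electrophysiology block is better spent on flow-cytometry panel — total rises to 114 (35 h).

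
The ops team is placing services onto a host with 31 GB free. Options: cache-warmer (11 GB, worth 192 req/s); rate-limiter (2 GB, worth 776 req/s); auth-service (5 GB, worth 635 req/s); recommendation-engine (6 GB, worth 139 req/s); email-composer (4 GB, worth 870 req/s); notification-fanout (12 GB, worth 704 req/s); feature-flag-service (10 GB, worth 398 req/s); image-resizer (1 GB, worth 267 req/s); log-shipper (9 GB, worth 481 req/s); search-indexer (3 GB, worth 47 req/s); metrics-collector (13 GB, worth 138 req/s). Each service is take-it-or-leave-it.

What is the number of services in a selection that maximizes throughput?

Best achievable throughput is 3427.
One optimal bundle: rate-limiter + auth-service + email-composer + feature-flag-service + image-resizer + log-shipper (31 GB).
Any selection reaching 3427 contains exactly 6 services.

6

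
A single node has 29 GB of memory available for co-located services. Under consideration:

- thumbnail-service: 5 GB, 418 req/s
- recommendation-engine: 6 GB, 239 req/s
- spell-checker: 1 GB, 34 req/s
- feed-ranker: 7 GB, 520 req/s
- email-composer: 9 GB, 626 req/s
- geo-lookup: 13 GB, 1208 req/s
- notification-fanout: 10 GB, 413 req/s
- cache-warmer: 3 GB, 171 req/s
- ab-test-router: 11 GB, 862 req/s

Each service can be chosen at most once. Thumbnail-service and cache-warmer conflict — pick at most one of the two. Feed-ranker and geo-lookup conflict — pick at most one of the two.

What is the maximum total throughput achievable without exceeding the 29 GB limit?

By throughput per GB: geo-lookup 92.92, thumbnail-service 83.60, ab-test-router 78.36 lead.
Best packing: thumbnail-service + geo-lookup + ab-test-router — 29 GB, 2488 total.
An exhaustive check of the 512 subsets confirms 2488.

2488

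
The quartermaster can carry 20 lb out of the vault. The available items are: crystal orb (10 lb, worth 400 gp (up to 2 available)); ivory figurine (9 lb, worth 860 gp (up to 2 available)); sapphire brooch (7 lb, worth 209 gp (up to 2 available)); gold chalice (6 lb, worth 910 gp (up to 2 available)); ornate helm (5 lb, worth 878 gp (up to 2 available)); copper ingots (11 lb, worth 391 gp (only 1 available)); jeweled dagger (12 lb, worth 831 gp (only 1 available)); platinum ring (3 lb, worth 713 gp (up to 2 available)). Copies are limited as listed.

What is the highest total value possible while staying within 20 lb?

3411

Taking the top-ratio items first gives 2×ornate helm + 2×platinum ring for 3182 (16 lb).
Dropping ornate helm and platinum ring frees 8 lb; slotting in 2×gold chalice (12 lb) lifts the total to 3411 at 20 lb.
Every other selection either busts 20 lb or exceeds an availability limit or fails to beat 3411.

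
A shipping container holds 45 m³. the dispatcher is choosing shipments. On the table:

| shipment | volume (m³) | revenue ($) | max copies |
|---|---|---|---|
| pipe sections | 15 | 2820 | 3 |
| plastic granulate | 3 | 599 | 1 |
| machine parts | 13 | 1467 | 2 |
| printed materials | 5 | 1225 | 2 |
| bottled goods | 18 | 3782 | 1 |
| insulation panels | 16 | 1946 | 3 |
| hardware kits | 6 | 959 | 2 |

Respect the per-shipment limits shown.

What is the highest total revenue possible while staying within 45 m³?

Ranking by ratio (revenue/m³): printed materials 245.00, bottled goods 210.11, plastic granulate 199.67.
The ratio heuristic lands on plastic granulate + 2×printed materials + bottled goods + 2×hardware kits (8749) but leaves 2 m³ idle.
Dropping plastic granulate and 2×hardware kits frees 15 m³; slotting in pipe sections (15 m³) lifts the total to 9052 at 43 m³.

9052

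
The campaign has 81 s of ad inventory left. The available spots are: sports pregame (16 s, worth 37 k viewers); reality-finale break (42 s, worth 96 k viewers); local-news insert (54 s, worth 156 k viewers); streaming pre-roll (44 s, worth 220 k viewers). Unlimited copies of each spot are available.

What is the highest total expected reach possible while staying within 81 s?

294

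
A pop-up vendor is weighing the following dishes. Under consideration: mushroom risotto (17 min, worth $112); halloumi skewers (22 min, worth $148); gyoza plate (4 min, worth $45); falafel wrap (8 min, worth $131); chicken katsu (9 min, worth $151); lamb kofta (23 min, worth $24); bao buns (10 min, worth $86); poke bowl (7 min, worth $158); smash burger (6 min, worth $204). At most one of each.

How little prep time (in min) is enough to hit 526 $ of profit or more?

25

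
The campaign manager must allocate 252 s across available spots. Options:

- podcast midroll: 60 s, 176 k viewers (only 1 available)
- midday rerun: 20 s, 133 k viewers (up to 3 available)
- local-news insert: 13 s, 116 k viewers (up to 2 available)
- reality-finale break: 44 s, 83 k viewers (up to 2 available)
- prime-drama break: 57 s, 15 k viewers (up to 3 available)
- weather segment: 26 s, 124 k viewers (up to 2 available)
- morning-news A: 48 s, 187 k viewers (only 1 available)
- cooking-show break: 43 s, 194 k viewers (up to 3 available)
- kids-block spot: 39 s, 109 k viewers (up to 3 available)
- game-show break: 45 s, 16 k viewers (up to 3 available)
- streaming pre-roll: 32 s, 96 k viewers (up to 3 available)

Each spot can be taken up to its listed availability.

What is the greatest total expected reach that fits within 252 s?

Filling by ratio: 3×midday rerun + 2×local-news insert + 2×weather segment + 2×cooking-show break for 1267, with 28 s left unused.
Dropping weather segment frees 26 s; slotting in cooking-show break (43 s) lifts the total to 1337 at 241 s.

1337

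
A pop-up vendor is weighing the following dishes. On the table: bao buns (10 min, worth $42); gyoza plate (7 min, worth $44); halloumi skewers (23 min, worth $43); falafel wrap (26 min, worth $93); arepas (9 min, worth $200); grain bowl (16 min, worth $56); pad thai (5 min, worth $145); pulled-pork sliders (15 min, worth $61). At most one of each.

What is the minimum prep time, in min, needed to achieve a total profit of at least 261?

14

Need the lightest bundle worth ≥ 261.
Taking arepas + pad thai gives 345 (≥ 261) for 14 min.
Below 14 min the best achievable stays under 261.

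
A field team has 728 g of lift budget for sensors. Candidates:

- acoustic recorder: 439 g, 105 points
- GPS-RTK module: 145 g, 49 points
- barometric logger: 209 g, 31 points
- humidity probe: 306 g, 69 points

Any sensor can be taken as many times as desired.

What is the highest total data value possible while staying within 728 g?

The ratio ordering already packs tightly: 5×GPS-RTK module, 725 g, 245.

245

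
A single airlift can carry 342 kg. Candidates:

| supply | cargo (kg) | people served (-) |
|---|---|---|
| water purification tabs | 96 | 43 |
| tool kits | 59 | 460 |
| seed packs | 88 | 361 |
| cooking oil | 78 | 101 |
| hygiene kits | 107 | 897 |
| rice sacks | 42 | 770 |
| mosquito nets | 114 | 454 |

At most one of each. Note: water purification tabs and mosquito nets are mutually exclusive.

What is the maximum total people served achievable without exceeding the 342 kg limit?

The ratio heuristic lands on tool kits + seed packs + hygiene kits + rice sacks (2488) but leaves 46 kg idle.
Replace seed packs with mosquito nets: the trade gains 93 net, giving 2581 at 322 kg.

2581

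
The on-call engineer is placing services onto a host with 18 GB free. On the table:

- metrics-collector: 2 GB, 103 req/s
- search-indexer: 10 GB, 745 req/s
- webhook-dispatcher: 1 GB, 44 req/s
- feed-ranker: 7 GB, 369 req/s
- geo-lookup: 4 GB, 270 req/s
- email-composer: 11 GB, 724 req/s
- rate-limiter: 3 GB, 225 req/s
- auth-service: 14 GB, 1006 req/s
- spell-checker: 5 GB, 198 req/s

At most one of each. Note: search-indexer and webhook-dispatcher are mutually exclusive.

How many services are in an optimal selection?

2

The maximum throughput within 18 GB is 1276.
For example geo-lookup + auth-service achieves it, using 18 GB.
All optima have 2 services.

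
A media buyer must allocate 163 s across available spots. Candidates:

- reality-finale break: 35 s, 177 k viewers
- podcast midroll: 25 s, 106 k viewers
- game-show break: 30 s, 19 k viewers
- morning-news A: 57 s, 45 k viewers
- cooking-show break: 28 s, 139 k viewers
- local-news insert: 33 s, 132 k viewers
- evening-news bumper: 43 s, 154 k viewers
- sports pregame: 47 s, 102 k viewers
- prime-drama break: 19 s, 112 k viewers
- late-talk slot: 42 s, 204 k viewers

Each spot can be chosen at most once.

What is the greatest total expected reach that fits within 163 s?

764

Taking the top-ratio spots first gives reality-finale break + podcast midroll + cooking-show break + prime-drama break + late-talk slot for 738 (149 s).
Replace podcast midroll with local-news insert: the trade gains 26 net, giving 764 at 157 s.
Next best is reality-finale break + podcast midroll + cooking-show break + local-news insert + late-talk slot at 758 (163 s) — short by 6.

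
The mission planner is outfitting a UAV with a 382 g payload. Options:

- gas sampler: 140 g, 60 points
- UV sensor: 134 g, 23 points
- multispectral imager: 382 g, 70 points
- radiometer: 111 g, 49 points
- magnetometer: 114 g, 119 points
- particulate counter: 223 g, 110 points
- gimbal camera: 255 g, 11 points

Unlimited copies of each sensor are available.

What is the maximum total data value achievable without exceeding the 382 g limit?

Best packing: 3×magnetometer — 342 g, 357 total.
That's the maximum — no swap from here does better than 357.

357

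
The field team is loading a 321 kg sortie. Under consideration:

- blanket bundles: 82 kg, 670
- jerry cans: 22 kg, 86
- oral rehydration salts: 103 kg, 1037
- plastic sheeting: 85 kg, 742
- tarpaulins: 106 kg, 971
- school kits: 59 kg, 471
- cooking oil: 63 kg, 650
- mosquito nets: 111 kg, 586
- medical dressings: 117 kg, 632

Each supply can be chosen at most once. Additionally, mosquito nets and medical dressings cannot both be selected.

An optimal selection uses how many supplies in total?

Optimal total is 2900.
oral rehydration salts + plastic sheeting + school kits + cooking oil hits 2900 at 310 kg.
All optima have 4 supplies.

4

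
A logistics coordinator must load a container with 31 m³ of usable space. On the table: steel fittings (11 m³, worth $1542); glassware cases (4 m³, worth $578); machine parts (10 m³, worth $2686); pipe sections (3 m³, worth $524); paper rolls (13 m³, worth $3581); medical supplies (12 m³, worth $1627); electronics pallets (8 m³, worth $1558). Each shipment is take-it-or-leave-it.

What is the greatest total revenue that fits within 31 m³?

7825

By revenue per m³: paper rolls 275.46, machine parts 268.60, electronics pallets 194.75 lead.
Machine parts + paper rolls + electronics pallets uses 31 of the 31 m³ and totals 7825.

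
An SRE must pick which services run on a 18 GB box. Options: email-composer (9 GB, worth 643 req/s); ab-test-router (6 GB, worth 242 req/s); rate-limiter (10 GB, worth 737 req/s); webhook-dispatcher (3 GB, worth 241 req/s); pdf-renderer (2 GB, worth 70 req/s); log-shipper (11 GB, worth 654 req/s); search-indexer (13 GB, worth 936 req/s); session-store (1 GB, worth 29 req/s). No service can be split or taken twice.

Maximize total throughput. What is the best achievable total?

1247

Density check — webhook-dispatcher 80.33, rate-limiter 73.70, search-indexer 72.00, email-composer 71.44 are the best per GB.
Taking the top-ratio services first gives rate-limiter + webhook-dispatcher + pdf-renderer + session-store for 1077 (16 GB).
Replace rate-limiter and session-store with search-indexer: the trade gains 170 net, giving 1247 at 18 GB.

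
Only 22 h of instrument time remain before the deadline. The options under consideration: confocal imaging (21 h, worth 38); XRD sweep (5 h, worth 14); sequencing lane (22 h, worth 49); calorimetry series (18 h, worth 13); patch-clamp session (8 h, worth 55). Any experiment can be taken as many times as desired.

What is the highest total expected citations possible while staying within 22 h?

124

XRD sweep + 2×patch-clamp session uses 21 of the 22 h and totals 124.
Nothing else within 22 h beats 124.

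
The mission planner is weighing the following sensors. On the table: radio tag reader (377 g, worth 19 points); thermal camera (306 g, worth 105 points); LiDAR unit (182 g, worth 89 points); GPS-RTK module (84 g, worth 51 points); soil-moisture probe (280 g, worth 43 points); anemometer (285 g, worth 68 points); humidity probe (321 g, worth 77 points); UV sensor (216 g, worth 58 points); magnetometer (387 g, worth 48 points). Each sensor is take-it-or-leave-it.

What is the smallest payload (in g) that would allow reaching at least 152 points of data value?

Minimise g subject to total data value ≥ 152.
thermal camera + GPS-RTK module reaches 156 using 390 g.
Below 390 g the best achievable stays under 152.

390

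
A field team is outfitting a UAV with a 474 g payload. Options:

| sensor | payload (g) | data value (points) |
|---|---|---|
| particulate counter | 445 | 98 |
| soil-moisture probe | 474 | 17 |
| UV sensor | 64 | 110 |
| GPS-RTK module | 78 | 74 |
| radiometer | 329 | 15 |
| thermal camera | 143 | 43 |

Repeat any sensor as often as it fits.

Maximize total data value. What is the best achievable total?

770

The ratio ordering already packs tightly: 7×UV sensor, 448 g, 770.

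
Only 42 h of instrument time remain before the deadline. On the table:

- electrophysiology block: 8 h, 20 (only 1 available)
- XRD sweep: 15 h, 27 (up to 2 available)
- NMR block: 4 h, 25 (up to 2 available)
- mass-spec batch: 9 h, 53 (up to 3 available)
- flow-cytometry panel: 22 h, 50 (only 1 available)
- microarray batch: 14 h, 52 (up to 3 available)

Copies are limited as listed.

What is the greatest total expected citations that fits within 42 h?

211

Taking the top-ratio experiments first gives 2×NMR block + 3×mass-spec batch for 209 (35 h).
The 8 h tied up in 2×NMR block is better spent on microarray batch — total rises to 211 (41 h).
Nothing else within 42 h beats 211.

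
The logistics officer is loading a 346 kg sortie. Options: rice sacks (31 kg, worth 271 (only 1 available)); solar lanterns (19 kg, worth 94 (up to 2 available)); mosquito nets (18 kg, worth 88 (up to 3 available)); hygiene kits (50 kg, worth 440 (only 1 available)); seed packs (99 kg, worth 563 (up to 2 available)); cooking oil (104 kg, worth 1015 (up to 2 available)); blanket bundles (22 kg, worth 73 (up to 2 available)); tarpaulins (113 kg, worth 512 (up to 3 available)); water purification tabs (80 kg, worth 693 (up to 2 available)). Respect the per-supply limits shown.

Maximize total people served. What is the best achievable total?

Taking the top-ratio supplies first gives rice sacks + 2×solar lanterns + mosquito nets + hygiene kits + 2×cooking oil for 3017 (345 kg).
The 87 kg tied up in rice sacks and 2×solar lanterns and mosquito nets is better spent on water purification tabs — total rises to 3163 (338 kg).

3163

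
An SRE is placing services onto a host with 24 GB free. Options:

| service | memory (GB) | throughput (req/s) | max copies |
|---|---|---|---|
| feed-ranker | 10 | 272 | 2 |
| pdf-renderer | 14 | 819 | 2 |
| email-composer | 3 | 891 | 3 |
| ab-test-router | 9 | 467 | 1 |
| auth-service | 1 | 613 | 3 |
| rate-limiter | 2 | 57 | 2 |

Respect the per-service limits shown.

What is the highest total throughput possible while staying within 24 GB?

5036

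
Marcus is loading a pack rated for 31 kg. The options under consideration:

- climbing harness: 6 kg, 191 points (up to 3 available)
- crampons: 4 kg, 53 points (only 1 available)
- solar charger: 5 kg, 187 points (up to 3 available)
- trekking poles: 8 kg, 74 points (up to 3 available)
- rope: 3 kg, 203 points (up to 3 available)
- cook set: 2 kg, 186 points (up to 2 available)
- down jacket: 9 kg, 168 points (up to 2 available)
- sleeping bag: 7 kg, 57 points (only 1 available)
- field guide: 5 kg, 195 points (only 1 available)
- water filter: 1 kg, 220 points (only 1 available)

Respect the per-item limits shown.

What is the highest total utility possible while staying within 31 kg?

Ranking by ratio (utility/kg): water filter 220.00, cook set 93.00, rope 67.67, field guide 39.00.
A density-first pass picks 2×solar charger + 3×rope + 2×cook set + field guide + water filter — 1770 at 29 kg.
The 10 kg tied up in 2×solar charger is better spent on 2×climbing harness — total rises to 1778 (31 kg).
That's the maximum — no swap from here does better than 1778.

1778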